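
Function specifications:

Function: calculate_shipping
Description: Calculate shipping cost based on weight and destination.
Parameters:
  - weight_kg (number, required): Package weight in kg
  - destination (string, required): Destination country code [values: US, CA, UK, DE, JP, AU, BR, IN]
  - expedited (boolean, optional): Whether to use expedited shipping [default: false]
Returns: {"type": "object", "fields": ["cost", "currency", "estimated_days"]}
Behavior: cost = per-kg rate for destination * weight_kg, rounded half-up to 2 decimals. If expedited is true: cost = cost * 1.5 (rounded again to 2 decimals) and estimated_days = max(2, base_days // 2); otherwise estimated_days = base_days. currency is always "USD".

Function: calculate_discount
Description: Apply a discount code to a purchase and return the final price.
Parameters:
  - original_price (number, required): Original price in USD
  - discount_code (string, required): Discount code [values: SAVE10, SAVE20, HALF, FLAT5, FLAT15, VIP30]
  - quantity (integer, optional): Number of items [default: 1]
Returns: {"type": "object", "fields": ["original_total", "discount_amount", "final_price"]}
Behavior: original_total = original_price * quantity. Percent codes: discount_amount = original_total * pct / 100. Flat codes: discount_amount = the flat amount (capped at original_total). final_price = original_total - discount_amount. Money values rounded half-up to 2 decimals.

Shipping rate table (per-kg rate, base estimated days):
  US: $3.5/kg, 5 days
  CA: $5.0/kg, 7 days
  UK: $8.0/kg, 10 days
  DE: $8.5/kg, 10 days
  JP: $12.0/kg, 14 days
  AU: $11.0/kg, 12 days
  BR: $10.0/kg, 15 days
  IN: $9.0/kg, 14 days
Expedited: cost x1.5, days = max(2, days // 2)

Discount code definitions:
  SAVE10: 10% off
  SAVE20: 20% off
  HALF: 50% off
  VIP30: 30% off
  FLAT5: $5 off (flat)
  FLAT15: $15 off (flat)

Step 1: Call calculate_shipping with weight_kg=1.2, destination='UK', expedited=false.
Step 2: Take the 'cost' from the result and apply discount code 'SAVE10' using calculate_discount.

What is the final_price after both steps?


Step 1: calculate_shipping(weight_kg=1.2, destination=UK, expedited=false)
  Rate for UK: $8.0/kg, base 10 days
  cost = 8.0 * 1.2 = 9.6 -> 9.60
  expedited not set/false: estimated_days = 10
  -> cost = 9.60 USD
Step 2: calculate_discount(original_price=9.6, discount_code=SAVE10, quantity=1)
  original_total = 9.6 * 1 = 9.60
  SAVE10 = 10% off: discount_amount = 9.60 * 10/100 = 0.96 -> 0.96
  final_price = 9.60 - 0.96 = 8.64
  -> final_price = 8.64
$8.64


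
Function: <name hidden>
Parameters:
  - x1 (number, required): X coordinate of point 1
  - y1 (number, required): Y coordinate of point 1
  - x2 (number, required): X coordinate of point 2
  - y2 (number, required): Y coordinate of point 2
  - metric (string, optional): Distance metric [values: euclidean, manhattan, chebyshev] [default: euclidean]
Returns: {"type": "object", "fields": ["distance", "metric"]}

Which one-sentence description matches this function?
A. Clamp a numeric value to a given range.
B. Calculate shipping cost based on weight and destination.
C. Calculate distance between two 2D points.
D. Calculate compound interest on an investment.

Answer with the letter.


Parameters x1, y1, x2, y2, metric and return ["distance", "metric"] fit: Calculate distance between two 2D points.
C


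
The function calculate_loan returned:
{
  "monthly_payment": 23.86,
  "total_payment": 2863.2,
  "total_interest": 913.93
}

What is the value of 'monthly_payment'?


23.86


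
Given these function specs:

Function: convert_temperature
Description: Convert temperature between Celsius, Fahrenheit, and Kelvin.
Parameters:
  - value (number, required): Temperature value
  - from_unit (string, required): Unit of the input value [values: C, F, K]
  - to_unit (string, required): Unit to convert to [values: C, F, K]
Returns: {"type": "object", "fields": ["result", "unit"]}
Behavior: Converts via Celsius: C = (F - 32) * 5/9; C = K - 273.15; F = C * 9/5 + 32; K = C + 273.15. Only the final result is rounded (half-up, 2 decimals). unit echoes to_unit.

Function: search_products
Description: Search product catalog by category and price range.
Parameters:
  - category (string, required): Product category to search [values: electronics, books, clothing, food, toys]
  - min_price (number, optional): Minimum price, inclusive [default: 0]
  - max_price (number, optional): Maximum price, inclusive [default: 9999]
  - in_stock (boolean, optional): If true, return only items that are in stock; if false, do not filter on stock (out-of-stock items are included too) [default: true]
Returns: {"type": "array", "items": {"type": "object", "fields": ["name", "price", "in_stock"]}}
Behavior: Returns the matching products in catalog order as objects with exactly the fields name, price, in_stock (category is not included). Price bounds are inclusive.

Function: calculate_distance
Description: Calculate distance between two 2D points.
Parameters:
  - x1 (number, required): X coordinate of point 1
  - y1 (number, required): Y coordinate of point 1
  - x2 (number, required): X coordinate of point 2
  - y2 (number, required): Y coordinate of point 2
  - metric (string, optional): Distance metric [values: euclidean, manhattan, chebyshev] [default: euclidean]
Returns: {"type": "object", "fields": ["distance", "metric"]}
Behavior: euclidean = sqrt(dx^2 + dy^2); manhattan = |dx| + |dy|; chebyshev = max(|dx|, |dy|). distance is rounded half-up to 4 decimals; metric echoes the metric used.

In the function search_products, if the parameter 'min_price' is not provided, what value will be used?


The search_products spec declares:
  - min_price (number, optional): Minimum price, inclusive [default: 0]
Default:
0


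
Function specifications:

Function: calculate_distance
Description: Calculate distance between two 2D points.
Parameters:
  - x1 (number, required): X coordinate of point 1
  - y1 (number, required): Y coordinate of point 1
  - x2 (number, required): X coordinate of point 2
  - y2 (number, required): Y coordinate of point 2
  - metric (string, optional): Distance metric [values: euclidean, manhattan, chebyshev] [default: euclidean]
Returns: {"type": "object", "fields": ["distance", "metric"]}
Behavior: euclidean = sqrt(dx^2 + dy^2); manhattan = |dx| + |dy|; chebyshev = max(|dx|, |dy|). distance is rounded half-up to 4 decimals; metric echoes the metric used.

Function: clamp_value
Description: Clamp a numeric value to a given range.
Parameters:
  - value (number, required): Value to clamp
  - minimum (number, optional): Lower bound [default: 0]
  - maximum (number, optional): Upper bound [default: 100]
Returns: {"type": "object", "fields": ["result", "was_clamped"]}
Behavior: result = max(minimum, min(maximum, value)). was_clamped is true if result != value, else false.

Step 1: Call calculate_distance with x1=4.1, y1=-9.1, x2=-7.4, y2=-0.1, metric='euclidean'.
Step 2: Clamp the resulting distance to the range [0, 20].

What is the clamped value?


Step 1: calculate_distance (euclidean)
  |dx| = |-7.4 - 4.1| = 11.5; |dy| = |-0.1 - -9.1| = 9
  euclidean: sqrt(11.5^2 + 9^2) = sqrt(213.25) = 14.603082
  Round to 4 decimals: 14.6031
  -> distance = 14.6031
Step 2: clamp_value(value=14.6031, minimum=0, maximum=20)
  result = max(0, min(20, 14.6031)) = max(0, 14.6031) = 14.6031
  was_clamped = (14.6031 != 14.6031) = false
  -> result = 14.6031
14.6031


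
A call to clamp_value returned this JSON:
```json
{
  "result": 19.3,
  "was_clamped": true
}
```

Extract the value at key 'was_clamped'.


true


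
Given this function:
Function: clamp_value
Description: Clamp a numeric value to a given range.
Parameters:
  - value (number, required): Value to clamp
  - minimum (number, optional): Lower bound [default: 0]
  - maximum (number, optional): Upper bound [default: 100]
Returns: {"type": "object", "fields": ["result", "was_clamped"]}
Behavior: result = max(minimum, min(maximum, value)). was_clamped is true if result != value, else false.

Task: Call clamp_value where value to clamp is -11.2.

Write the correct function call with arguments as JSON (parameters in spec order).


Mapping each described value to its parameter name:
  'Value to clamp' -> value = -11.2
clamp_value({"value": -11.2})


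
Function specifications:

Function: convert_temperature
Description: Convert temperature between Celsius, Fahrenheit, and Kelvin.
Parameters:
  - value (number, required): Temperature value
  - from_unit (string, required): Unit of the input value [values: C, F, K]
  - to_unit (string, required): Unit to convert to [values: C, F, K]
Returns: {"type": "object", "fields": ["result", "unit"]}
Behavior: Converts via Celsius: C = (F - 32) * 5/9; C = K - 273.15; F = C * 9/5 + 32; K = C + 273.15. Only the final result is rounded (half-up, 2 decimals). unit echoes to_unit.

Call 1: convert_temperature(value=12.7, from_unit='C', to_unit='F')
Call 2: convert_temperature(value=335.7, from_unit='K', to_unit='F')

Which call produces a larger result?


Call 1:
  Input already in C: 12.7
  To F: 12.7 * 9/5 + 32 = 54.86
  Round to 2 decimals: 54.86
  -> 54.86 F
Call 2:
  To C: 335.7 - 273.15 = 62.55
  To F: 62.55 * 9/5 + 32 = 144.59
  Round to 2 decimals: 144.59
  -> 144.59 F
Call 2 (144.59 F)


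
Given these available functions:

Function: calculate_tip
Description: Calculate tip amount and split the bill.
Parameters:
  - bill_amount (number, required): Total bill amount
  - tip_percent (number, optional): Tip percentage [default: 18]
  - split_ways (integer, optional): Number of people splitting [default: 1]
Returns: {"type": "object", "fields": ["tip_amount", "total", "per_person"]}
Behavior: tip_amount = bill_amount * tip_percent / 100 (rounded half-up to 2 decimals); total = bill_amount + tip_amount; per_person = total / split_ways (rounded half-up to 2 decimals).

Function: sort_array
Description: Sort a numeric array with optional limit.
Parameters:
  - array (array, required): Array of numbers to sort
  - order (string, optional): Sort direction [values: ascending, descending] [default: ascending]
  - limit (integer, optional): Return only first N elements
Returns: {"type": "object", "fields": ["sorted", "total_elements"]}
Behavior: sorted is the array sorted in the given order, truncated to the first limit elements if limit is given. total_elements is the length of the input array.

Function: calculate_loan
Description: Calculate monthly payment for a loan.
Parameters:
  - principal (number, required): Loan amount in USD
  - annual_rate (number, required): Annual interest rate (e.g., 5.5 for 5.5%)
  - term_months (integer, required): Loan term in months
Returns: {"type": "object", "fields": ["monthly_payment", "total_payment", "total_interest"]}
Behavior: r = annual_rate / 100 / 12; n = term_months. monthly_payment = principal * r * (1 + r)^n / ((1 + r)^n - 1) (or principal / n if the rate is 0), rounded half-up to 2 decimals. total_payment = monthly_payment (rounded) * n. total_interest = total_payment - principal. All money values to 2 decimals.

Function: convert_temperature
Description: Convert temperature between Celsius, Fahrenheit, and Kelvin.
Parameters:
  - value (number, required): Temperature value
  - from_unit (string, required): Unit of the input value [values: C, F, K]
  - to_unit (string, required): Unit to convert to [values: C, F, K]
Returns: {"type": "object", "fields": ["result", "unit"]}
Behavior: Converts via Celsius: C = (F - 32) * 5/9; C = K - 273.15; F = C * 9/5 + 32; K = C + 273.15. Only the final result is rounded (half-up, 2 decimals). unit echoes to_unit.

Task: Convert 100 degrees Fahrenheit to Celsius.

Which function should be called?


The task needs a function whose description is: Convert temperature between Celsius, Fahrenheit, and Kelvin.
convert_temperature


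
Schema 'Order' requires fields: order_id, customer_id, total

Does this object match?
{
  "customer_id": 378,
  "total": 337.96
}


Checking required fields...
Missing: order_id
Invalid - missing required field 'order_id'


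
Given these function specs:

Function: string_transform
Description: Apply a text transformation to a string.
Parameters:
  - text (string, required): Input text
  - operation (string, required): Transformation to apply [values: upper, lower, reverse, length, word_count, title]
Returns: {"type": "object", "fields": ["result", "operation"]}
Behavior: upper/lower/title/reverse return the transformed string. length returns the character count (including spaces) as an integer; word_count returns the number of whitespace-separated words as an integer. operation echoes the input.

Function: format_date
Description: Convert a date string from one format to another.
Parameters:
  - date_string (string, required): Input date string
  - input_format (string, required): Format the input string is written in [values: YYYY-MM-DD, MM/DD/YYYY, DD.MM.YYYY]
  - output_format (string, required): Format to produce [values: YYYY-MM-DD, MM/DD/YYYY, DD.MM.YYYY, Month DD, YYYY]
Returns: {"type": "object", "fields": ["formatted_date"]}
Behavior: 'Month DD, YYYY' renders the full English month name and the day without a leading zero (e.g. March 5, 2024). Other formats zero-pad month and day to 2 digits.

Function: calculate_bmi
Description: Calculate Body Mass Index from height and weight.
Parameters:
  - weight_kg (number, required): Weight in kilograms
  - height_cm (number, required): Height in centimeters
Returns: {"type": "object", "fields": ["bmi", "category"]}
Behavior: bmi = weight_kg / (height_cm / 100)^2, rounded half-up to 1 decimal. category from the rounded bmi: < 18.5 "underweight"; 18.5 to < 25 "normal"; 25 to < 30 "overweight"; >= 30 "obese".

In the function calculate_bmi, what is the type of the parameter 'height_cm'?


The calculate_bmi spec declares:
  - height_cm (number, required): Height in centimeters
Type:
number


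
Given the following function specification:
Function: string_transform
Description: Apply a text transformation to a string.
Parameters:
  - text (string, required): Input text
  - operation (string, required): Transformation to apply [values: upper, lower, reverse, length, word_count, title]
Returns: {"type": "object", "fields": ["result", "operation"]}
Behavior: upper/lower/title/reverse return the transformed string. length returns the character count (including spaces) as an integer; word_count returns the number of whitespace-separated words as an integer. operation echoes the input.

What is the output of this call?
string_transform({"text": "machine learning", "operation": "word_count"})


words: machine, learning -> 2
Output:
{"result": 2, "operation": "word_count"}


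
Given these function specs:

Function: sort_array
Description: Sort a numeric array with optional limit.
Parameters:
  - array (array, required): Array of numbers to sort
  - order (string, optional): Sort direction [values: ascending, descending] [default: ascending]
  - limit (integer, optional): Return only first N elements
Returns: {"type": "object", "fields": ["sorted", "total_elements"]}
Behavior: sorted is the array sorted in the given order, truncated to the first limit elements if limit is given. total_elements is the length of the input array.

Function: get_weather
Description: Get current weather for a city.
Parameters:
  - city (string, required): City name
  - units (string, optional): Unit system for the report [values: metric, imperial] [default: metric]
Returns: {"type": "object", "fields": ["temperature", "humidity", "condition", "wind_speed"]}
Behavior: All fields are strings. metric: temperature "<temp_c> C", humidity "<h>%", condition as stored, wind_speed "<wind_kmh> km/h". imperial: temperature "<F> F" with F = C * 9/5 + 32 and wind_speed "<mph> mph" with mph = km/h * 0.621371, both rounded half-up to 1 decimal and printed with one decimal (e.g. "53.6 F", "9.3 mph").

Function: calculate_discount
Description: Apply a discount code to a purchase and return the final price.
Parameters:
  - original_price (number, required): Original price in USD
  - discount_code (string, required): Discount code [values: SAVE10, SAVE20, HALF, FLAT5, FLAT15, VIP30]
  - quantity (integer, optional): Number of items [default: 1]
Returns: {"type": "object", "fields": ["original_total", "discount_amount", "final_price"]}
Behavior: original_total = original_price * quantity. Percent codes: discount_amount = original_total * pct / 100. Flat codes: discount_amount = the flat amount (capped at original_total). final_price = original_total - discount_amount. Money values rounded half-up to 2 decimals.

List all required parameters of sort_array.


Parameters of sort_array and their required/optional flag:
  array: required
  order: optional
  limit: optional
array


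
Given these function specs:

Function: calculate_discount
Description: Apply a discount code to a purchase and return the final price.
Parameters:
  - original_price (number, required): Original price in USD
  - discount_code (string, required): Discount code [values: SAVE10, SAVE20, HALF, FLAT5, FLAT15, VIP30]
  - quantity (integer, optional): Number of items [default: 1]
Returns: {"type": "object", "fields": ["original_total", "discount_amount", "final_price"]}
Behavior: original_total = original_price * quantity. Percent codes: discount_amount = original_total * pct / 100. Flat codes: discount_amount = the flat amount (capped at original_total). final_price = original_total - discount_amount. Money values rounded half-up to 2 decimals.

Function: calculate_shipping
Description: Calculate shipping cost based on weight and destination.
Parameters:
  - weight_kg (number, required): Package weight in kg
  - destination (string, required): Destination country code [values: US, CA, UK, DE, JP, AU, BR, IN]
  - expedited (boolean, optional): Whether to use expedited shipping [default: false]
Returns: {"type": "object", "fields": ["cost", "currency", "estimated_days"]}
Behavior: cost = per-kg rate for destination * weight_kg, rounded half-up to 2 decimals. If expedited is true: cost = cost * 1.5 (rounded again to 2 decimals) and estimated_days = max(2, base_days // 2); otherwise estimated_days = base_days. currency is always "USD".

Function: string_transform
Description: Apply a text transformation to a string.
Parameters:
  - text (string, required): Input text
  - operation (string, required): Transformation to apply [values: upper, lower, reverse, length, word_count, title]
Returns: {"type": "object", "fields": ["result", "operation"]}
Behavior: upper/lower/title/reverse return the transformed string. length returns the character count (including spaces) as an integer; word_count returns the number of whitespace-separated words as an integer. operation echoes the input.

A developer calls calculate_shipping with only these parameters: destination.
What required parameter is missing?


Required parameters: weight_kg, destination
Provided: destination
Missing: weight_kg
weight_kg


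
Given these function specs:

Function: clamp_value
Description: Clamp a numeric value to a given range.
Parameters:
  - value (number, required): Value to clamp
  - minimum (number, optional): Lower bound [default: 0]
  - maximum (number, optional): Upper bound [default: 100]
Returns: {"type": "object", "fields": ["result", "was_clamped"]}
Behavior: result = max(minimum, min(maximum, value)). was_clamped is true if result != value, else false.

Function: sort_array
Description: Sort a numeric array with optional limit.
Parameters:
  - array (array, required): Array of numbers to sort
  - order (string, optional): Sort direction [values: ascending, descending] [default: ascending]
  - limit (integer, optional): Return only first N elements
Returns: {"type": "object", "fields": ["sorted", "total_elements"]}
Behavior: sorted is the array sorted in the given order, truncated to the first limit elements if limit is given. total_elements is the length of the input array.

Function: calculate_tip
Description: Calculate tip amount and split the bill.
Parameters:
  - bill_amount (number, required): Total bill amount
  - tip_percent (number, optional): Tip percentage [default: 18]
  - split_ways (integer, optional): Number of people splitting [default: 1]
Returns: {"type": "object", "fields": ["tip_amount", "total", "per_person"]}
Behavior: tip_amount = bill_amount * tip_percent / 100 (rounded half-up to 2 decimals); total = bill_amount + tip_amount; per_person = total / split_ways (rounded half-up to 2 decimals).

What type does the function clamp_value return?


The clamp_value spec declares Returns: {"type": "object", "fields": ["result", "was_clamped"]}
Type:
object


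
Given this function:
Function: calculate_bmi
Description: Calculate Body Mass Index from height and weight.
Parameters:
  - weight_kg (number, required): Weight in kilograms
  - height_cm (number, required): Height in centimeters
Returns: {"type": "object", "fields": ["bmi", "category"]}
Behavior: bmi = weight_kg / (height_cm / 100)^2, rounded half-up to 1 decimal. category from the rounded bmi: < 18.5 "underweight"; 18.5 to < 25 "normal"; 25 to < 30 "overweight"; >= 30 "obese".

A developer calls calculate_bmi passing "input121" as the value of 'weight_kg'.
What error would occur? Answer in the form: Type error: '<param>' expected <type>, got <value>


Spec: 'weight_kg' is declared as number; "input121" is a string.
Type error: 'weight_kg' expected number, got "input121"


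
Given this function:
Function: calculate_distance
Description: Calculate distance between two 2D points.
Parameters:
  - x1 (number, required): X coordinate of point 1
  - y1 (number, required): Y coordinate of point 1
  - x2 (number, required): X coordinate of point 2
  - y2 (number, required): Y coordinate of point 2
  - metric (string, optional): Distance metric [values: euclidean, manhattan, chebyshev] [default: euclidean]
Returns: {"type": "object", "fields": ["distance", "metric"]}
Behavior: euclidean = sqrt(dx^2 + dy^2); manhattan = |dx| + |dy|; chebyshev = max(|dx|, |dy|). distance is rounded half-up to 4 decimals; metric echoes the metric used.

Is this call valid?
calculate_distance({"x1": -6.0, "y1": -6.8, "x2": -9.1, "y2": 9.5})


Checking all required parameters present and types match... All valid.
Valid


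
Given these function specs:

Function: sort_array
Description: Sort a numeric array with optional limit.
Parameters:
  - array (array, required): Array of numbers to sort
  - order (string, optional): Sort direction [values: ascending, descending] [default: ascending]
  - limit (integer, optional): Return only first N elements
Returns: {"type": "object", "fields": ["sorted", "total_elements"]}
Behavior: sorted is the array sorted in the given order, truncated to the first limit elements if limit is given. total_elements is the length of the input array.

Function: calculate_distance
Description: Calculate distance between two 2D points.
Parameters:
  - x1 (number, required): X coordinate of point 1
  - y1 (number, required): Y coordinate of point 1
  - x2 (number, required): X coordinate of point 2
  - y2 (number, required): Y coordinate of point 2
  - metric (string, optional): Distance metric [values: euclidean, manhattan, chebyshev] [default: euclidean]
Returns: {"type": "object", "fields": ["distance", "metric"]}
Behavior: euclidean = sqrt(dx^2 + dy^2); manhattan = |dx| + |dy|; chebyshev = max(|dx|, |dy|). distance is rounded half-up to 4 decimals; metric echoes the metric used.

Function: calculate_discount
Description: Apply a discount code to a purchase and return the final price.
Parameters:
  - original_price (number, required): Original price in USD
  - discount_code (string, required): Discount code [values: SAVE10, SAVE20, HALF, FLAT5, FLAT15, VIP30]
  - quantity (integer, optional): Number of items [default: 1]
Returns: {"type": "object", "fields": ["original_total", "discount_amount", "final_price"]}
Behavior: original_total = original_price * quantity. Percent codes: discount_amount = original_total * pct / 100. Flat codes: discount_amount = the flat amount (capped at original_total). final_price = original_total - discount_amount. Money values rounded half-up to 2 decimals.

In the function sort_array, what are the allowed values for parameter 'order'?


The sort_array spec declares:
  - order (string, optional): Sort direction [values: ascending, descending] [default: ascending]
Allowed values:
ascending, descending


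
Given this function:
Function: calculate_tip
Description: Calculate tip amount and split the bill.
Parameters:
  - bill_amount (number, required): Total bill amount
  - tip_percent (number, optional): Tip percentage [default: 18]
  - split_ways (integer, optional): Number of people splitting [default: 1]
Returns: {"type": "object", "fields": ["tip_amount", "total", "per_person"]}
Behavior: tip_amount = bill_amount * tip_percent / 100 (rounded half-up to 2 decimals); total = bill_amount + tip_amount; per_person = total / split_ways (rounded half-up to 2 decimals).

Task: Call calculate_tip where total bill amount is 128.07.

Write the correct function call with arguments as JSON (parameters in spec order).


Mapping each described value to its parameter name:
  'Total bill amount' -> bill_amount = 128.07
calculate_tip({"bill_amount": 128.07})


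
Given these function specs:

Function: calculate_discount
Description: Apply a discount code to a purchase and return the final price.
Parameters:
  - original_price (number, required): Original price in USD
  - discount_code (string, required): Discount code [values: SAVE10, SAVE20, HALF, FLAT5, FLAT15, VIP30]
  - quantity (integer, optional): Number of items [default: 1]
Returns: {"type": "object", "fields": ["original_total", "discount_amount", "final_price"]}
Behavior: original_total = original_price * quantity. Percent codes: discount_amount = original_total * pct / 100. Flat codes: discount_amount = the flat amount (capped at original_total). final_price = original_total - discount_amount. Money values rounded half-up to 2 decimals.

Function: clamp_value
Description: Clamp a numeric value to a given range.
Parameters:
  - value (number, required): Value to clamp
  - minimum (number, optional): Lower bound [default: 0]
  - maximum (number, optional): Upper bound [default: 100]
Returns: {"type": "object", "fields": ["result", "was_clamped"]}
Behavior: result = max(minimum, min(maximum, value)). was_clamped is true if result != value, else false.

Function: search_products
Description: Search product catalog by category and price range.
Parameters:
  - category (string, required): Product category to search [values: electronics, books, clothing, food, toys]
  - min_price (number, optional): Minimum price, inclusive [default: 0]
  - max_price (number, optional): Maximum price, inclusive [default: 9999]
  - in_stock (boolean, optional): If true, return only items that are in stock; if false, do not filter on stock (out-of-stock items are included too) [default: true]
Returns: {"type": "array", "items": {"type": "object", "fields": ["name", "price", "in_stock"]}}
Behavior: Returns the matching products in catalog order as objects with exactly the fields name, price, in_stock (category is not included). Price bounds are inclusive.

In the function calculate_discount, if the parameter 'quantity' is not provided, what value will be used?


The calculate_discount spec declares:
  - quantity (integer, optional): Number of items [default: 1]
Default:
1


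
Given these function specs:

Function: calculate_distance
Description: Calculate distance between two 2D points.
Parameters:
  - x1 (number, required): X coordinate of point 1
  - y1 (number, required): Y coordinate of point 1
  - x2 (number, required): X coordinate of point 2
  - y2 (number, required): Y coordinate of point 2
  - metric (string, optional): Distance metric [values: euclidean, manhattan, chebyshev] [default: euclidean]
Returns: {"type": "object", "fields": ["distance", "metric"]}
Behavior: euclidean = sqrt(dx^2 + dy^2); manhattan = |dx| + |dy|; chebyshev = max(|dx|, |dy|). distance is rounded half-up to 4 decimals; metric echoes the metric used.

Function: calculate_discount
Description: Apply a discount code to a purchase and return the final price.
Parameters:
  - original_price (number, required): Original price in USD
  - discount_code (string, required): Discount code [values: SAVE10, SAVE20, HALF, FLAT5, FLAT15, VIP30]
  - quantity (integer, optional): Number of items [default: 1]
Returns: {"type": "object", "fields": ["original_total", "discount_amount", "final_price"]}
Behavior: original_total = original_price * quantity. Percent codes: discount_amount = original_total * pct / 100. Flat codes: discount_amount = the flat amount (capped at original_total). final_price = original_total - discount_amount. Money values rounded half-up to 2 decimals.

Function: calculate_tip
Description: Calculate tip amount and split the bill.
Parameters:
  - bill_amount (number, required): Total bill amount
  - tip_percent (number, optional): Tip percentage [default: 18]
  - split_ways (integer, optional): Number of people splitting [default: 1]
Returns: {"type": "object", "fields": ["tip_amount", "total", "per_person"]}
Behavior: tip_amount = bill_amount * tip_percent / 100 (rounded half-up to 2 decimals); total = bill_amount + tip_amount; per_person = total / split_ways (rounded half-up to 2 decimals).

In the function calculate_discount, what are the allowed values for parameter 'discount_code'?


The calculate_discount spec declares:
  - discount_code (string, required): Discount code [values: SAVE10, SAVE20, HALF, FLAT5, FLAT15, VIP30]
Allowed values:
SAVE10, SAVE20, HALF, FLAT5, FLAT15, VIP30


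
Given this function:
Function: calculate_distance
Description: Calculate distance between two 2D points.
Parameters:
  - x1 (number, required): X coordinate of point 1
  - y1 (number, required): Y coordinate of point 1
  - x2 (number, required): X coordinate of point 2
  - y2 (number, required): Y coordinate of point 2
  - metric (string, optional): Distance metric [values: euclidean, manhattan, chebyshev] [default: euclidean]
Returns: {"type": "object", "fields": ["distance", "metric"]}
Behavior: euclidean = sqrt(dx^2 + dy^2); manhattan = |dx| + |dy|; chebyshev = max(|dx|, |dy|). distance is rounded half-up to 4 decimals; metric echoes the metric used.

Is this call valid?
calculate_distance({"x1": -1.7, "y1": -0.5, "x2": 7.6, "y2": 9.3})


Checking all required parameters present and types match... All valid.
Valid


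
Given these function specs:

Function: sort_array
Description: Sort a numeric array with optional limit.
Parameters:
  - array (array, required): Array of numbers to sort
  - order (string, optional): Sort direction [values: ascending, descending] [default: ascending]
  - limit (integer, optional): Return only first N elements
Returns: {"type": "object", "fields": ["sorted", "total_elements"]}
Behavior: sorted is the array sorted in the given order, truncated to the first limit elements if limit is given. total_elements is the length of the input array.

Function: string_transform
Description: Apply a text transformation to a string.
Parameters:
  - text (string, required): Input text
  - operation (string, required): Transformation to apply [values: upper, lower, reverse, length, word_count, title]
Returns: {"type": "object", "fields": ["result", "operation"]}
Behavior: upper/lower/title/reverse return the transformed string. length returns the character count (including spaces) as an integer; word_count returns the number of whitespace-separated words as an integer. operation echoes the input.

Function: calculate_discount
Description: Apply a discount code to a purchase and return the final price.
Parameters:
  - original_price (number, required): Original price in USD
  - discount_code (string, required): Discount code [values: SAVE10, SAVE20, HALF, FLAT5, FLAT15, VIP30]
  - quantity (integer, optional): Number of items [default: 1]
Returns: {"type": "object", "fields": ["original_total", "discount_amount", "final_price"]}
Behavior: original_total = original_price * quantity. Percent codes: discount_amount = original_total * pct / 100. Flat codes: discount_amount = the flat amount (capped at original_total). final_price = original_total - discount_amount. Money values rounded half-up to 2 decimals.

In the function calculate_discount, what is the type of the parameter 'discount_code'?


The calculate_discount spec declares:
  - discount_code (string, required): Discount code [values: SAVE10, SAVE20, HALF, FLAT5, FLAT15, VIP30]
Type:
string


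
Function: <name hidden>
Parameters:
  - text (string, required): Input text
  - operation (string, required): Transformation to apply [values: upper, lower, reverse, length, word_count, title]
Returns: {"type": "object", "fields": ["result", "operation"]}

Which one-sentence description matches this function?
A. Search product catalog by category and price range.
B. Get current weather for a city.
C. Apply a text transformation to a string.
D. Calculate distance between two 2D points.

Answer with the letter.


Parameters text, operation and return ["result", "operation"] fit: Apply a text transformation to a string.
C


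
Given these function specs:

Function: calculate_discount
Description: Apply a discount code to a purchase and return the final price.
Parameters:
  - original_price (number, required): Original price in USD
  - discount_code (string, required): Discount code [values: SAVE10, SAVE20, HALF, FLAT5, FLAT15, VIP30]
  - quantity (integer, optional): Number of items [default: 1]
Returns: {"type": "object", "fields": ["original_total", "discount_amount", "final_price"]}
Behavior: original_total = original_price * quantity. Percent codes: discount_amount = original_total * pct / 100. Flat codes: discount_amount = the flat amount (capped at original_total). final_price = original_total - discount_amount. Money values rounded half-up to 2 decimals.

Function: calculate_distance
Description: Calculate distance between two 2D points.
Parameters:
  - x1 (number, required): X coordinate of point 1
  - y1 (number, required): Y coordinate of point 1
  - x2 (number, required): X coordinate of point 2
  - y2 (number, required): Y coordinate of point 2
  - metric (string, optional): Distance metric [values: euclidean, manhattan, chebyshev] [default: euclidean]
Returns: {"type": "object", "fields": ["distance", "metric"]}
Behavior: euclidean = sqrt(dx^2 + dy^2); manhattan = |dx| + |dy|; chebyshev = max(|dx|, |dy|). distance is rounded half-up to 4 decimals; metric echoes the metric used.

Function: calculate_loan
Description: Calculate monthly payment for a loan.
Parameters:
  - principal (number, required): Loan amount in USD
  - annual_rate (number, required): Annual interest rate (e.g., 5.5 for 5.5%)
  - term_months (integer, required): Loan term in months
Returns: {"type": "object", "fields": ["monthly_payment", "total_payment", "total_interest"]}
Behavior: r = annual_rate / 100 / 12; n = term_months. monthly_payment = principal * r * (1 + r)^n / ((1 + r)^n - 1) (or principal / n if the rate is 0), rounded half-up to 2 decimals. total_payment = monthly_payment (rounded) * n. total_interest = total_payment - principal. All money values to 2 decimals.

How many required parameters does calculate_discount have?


Parameters of calculate_discount: original_price (required), discount_code (required), quantity (optional)
Required count:
2


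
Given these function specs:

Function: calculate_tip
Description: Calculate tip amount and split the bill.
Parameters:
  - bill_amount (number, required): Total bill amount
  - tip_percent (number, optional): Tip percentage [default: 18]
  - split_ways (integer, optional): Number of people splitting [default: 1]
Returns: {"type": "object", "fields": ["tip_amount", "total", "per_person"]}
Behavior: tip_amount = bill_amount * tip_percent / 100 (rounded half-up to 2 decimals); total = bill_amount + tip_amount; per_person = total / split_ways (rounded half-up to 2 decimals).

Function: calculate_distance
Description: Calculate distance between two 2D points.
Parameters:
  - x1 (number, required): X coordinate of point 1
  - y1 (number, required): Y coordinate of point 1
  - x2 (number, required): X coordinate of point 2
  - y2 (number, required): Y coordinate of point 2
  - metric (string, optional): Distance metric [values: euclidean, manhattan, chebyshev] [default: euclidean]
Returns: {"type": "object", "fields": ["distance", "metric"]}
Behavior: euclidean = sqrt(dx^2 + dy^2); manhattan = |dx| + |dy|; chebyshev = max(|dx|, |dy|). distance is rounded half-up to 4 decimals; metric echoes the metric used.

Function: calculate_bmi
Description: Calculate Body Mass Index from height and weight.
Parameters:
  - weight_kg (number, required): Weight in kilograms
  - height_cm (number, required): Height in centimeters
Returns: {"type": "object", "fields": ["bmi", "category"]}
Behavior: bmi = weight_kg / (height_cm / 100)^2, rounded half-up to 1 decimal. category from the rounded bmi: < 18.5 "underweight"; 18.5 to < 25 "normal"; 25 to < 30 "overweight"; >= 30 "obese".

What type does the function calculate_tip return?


The calculate_tip spec declares Returns: {"type": "object", "fields": ["tip_amount", "total", "per_person"]}
Type:
object


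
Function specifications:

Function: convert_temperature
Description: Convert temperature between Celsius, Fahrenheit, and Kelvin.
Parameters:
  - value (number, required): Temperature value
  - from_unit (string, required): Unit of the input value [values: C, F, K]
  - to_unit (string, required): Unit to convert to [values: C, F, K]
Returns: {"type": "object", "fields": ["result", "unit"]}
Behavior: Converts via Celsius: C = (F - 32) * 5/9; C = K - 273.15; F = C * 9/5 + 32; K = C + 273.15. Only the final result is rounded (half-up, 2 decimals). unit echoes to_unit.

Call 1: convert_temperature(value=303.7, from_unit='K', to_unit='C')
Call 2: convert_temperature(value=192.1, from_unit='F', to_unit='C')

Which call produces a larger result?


Call 1:
  To C: 303.7 - 273.15 = 30.55
  Target is C: 30.55
  Round to 2 decimals: 30.55
  -> 30.55 C
Call 2:
  To C: (192.1 - 32) * 5/9 = 88.944444
  Target is C: 88.944444
  Round to 2 decimals: 88.94
  -> 88.94 C
Call 2 (88.94 C)


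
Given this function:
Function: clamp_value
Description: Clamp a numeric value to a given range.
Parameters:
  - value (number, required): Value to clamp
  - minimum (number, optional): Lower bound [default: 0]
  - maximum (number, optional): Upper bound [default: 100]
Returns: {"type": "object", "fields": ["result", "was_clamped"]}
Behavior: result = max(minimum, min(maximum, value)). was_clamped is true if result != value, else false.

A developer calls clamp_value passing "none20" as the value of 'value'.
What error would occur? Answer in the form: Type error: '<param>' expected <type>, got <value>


Spec: 'value' is declared as number; "none20" is a string.
Type error: 'value' expected number, got "none20"


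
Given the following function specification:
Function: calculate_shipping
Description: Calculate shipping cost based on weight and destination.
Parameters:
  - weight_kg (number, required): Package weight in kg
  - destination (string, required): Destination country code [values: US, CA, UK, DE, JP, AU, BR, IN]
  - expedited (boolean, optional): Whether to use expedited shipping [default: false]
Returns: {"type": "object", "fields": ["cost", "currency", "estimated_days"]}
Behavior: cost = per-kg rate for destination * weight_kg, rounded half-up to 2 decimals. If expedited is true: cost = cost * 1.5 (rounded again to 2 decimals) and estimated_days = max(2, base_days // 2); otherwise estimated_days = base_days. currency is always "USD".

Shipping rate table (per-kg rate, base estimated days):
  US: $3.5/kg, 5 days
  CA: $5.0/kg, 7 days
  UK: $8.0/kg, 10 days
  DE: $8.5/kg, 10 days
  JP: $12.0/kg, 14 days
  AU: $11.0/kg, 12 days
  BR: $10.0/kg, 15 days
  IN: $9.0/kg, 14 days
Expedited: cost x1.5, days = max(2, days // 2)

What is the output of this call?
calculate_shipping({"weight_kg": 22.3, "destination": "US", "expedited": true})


Rate for US: $3.5/kg, base 5 days
cost = 3.5 * 22.3 = 78.05 -> 78.05
expedited: cost = 78.05 * 1.5 = 117.075 -> 117.08; estimated_days = max(2, 5 // 2) = 2
Output:
{"cost": 117.08, "currency": "USD", "estimated_days": 2}
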